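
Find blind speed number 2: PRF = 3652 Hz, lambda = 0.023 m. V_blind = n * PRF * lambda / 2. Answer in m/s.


V_blind = 2 * 3652 * 0.023 / 2 = 84.0 m/s

84.0 m/s


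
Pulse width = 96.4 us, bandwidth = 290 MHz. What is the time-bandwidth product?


TBP = 96.4 * 290 = 27956.0

27956.0


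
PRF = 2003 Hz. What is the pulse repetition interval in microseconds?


PRI = 1/2003 = 0.0004992511 s = 499.3 us

499.3 us


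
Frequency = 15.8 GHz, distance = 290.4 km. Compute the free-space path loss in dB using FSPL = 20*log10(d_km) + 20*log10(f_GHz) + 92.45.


20*log10(290.4) = 49.26
20*log10(15.8) = 23.97
FSPL = 165.7 dB

165.7 dB


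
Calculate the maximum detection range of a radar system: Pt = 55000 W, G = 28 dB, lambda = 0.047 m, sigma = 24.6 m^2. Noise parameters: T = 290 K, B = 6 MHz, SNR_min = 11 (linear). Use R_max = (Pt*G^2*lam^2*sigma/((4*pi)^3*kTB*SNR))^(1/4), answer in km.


G_lin = 10^(28/10) = 630.957344
R^4 = 55000 * 630.957344^2 * 0.047^2 * 24.6 / ((4*pi)^3 * 1.38e-23 * 290 * 6000000.0 * 11)
R^4 = 2.27009e18 m^4
R_max = (2.27009e18)^(1/4) = 38816.0 m = 38.8 km

38.8 km


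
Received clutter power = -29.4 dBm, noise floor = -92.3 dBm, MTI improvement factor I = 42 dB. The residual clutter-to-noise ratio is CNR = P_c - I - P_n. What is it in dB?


CNR = -29.4 - 42 - (-92.3) = 20.9 dB

20.9 dB


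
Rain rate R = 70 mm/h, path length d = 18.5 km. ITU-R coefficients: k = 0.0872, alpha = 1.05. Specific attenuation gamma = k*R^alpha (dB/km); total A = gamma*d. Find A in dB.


gamma = 0.0872 * 70^1.05 = 7.548652 dB/km
A = 7.548652 * 18.5 = 139.65 dB

139.65 dB


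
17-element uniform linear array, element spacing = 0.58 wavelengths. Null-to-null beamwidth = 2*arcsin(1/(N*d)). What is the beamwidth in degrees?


1/(N*d) = 1/(17*0.58) = 0.10142
BW = 2*arcsin(0.10142) = 11.6 degrees

11.6 degrees


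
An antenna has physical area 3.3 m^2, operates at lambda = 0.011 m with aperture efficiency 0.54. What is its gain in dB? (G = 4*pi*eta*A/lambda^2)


G_linear = 4*pi*0.54*3.3/0.011^2 = 185068.37
G_dB = 10*log10(185068.37) = 52.7 dB

52.7 dB


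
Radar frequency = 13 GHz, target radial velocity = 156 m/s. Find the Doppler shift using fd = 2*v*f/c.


fd = 2 * 156 * 13000000000.0 / 3e8 = 13520.0 Hz

13520.0 Hz


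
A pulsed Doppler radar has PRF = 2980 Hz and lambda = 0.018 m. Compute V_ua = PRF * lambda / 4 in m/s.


V_ua = 2980 * 0.018 / 4 = 13.4 m/s

13.4 m/s


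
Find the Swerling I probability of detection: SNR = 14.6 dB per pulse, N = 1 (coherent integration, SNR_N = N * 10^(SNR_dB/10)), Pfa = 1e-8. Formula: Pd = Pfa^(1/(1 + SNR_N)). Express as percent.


SNR_lin = 10^(14.6/10) = 28.84032
SNR_N = 1 * 28.84032 = 28.84032
1/(1 + SNR_N) = 1/29.84032 = 0.0335117
Pd = (1e-8)^0.0335117 = 0.53939
Pd = 53.9%

53.9%


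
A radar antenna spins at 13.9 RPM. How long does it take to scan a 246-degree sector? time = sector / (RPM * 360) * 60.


t = 246 / (13.9 * 360) * 60 = 2.95 s

2.95 s


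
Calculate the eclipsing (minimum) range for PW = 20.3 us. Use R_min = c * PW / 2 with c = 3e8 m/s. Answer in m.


R_min = 3e8 * 20.3e-6 / 2 = 3045.0 m

3045.0 m


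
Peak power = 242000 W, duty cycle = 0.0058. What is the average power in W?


P_avg = 242000 * 0.0058 = 1403.6 W

1403.6 W


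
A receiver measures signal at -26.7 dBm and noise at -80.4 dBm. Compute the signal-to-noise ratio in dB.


SNR = -26.7 - (-80.4) = 53.7 dB

53.7 dB


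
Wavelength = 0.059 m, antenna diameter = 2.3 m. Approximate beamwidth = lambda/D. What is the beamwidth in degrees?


BW_rad = 0.059 / 2.3 = 0.025652
BW_deg = 1.47 degrees

1.47 degrees


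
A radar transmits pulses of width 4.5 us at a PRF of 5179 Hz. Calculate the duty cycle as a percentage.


DC = 4.5e-6 * 5179 * 100 = 2.33%

2.33%


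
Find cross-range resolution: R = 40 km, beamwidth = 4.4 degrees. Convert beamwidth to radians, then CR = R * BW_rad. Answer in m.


BW_rad = 0.076794487
CR = 40000 * 0.076794487 = 3071.8 m

3071.8 m


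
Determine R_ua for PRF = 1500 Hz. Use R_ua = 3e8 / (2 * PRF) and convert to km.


R_ua = 3e8 / (2 * 1500) = 100000.0 m = 100.0 km

100.0 km


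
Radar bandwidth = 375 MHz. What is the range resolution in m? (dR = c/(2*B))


dR = 3e8 / (2 * 375000000.0) = 0.4 m

0.4 m


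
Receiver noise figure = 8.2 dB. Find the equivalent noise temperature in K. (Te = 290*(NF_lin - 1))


NF_lin = 10^(8.2/10) = 6.606934
Te = 290 * (6.606934 - 1) = 1626.0 K

1626.0 K


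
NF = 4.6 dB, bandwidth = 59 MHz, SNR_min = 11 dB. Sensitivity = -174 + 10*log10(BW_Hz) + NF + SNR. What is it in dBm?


10*log10(59000000.0) = 77.71
S = -174 + 77.71 + 4.6 + 11 = -80.7 dBm

-80.7 dBm


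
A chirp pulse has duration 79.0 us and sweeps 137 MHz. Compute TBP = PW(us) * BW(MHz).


TBP = 79.0 * 137 = 10823.0

10823.0


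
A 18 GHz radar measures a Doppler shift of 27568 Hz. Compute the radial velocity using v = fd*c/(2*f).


v = 27568 * 3e8 / (2 * 18000000000.0) = 229.7 m/s

229.7 m/s


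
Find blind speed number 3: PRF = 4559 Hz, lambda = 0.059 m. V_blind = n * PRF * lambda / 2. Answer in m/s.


V_blind = 3 * 4559 * 0.059 / 2 = 403.5 m/s

403.5 m/s


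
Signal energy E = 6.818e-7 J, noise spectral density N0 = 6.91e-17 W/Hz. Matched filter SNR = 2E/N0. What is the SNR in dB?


SNR_lin = 2 * 6.818e-7 / 6.91e-17 = 1.973e10
SNR_dB = 10*log10(1.973e10) = 103.0 dB

103.0 dB


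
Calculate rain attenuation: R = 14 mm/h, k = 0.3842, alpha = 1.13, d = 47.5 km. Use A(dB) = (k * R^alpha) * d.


gamma = 0.3842 * 14^1.13 = 7.580224 dB/km
A = 7.580224 * 47.5 = 360.06 dB

360.06 dB


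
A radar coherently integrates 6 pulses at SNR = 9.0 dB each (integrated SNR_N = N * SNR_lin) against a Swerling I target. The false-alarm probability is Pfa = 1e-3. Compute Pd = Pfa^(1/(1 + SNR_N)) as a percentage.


SNR_lin = 10^(9.0/10) = 7.94328
SNR_N = 6 * 7.94328 = 47.65968
1/(1 + SNR_N) = 1/48.65968 = 0.0205509
Pd = (1e-3)^0.0205509 = 0.86766
Pd = 86.8%

86.8%


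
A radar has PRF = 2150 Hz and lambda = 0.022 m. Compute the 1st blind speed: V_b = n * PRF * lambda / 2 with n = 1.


V_blind = 1 * 2150 * 0.022 / 2 = 23.7 m/s

23.7 m/s


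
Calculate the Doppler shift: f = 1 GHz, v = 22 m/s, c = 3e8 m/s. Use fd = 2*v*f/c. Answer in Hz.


fd = 2 * 22 * 1000000000.0 / 3e8 = 146.7 Hz

146.7 Hz


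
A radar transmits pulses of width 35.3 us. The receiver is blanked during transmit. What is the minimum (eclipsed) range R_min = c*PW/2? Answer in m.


R_min = 3e8 * 35.3e-6 / 2 = 5295.0 m

5295.0 m


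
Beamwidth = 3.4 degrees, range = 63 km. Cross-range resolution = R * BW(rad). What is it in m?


BW_rad = 0.059341195
CR = 63000 * 0.059341195 = 3738.5 m

3738.5 m


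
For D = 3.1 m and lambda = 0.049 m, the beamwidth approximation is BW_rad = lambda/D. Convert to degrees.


BW_rad = 0.049 / 3.1 = 0.015806
BW_deg = 0.91 degrees

0.91 degrees


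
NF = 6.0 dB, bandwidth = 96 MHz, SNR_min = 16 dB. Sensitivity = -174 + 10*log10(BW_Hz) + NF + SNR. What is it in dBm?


10*log10(96000000.0) = 79.82
S = -174 + 79.82 + 6.0 + 16 = -72.2 dBm

-72.2 dBm


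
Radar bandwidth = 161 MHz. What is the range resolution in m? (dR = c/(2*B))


dR = 3e8 / (2 * 161000000.0) = 0.93 m

0.93 m


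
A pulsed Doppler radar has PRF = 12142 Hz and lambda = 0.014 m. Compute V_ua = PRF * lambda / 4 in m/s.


V_ua = 12142 * 0.014 / 4 = 42.5 m/s

42.5 m/s


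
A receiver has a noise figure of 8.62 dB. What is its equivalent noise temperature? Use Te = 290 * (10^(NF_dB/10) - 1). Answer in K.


NF_lin = 10^(8.62/10) = 7.277798
Te = 290 * (7.277798 - 1) = 1820.6 K

1820.6 K


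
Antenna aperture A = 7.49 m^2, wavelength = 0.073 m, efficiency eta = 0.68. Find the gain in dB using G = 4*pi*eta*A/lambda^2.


G_linear = 4*pi*0.68*7.49/0.073^2 = 12010.33
G_dB = 10*log10(12010.33) = 40.8 dB

40.8 dB


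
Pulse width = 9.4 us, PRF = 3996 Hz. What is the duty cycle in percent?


DC = 9.4e-6 * 3996 * 100 = 3.76%

3.76%


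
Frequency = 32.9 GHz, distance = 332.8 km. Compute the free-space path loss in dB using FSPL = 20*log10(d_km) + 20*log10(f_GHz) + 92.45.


20*log10(332.8) = 50.44
20*log10(32.9) = 30.34
FSPL = 173.2 dB

173.2 dB


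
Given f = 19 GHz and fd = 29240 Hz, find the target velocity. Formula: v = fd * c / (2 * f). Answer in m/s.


v = 29240 * 3e8 / (2 * 19000000000.0) = 230.8 m/s

230.8 m/s


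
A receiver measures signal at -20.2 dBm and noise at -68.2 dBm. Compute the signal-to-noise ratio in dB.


SNR = -20.2 - (-68.2) = 48.0 dB

48.0 dB


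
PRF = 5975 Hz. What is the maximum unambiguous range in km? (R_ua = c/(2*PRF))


R_ua = 3e8 / (2 * 5975) = 25104.6 m = 25.1 km

25.1 km


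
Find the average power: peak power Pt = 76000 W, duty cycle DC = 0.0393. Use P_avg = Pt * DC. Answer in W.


P_avg = 76000 * 0.0393 = 2986.8 W

2986.8 W


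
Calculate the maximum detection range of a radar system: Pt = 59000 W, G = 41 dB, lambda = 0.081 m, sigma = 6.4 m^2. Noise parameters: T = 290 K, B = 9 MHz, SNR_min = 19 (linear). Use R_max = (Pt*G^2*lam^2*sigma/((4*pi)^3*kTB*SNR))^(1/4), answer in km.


G_lin = 10^(41/10) = 12589.254118
R^4 = 59000 * 12589.254118^2 * 0.081^2 * 6.4 / ((4*pi)^3 * 1.38e-23 * 290 * 9000000.0 * 19)
R^4 = 2.89134e20 m^4
R_max = (2.89134e20)^(1/4) = 130399.2 m = 130.4 km

130.4 km


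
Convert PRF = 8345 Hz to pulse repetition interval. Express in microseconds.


PRI = 1/8345 = 0.0001198322 s = 119.8 us

119.8 us


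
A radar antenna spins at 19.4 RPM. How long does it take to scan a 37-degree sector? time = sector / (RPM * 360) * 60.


t = 37 / (19.4 * 360) * 60 = 0.32 s

0.32 s


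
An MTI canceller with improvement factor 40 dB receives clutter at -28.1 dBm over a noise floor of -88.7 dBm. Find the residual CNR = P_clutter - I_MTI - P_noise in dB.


CNR = -28.1 - 40 - (-88.7) = 20.6 dB

20.6 dB


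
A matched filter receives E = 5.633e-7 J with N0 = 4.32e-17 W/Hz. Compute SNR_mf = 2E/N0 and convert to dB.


SNR_lin = 2 * 5.633e-7 / 4.32e-17 = 2.608e10
SNR_dB = 10*log10(2.608e10) = 104.2 dB

104.2 dB


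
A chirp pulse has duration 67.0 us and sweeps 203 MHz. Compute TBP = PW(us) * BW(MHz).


TBP = 67.0 * 203 = 13601.0

13601.0


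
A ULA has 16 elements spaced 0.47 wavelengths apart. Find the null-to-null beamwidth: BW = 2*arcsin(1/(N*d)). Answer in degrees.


1/(N*d) = 1/(16*0.47) = 0.132979
BW = 2*arcsin(0.132979) = 15.3 degrees

15.3 degrees


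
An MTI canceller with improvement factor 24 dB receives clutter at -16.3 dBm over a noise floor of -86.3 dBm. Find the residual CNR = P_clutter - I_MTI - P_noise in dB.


CNR = -16.3 - 24 - (-86.3) = 46.0 dB

46.0 dB


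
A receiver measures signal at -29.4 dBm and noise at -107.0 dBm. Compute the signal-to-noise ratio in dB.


SNR = -29.4 - (-107.0) = 77.6 dB

77.6 dB


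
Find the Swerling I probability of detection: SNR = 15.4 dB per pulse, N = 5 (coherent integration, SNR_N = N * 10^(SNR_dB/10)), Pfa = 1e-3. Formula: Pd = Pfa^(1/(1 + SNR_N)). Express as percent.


SNR_lin = 10^(15.4/10) = 34.67369
SNR_N = 5 * 34.67369 = 173.36845
1/(1 + SNR_N) = 1/174.36845 = 0.005735
Pd = (1e-3)^0.005735 = 0.96116
Pd = 96.1%

96.1%


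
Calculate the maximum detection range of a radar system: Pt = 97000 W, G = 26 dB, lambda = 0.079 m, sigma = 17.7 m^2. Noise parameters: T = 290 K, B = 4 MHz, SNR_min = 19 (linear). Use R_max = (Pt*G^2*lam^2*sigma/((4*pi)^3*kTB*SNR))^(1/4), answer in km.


G_lin = 10^(26/10) = 398.107171
R^4 = 97000 * 398.107171^2 * 0.079^2 * 17.7 / ((4*pi)^3 * 1.38e-23 * 290 * 4000000.0 * 19)
R^4 = 2.81371e18 m^4
R_max = (2.81371e18)^(1/4) = 40956.2 m = 41.0 km

41.0 km


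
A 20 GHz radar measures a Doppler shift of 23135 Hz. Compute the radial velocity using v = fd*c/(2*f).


v = 23135 * 3e8 / (2 * 20000000000.0) = 173.5 m/s

173.5 m/s


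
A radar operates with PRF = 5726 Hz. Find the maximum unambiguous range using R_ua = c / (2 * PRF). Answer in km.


R_ua = 3e8 / (2 * 5726) = 26196.3 m = 26.2 km

26.2 km


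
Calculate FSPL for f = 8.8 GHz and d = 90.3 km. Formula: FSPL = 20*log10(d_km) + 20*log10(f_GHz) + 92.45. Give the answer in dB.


20*log10(90.3) = 39.11
20*log10(8.8) = 18.89
FSPL = 150.5 dB

150.5 dB


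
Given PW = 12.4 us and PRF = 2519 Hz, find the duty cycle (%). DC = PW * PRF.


DC = 12.4e-6 * 2519 * 100 = 3.12%

3.12%


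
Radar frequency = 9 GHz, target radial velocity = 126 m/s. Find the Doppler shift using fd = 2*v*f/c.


fd = 2 * 126 * 9000000000.0 / 3e8 = 7560.0 Hz

7560.0 Hz


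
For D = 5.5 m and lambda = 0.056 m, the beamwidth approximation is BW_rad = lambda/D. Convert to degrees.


BW_rad = 0.056 / 5.5 = 0.010182
BW_deg = 0.58 degrees

0.58 degrees


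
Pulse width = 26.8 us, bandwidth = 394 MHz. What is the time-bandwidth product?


TBP = 26.8 * 394 = 10559.2

10559.2


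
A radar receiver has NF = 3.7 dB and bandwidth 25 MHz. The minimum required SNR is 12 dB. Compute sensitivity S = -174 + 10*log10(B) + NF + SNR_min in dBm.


10*log10(25000000.0) = 73.98
S = -174 + 73.98 + 3.7 + 12 = -84.3 dBm

-84.3 dBm


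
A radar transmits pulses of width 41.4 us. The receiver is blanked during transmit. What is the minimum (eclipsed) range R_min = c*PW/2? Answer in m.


R_min = 3e8 * 41.4e-6 / 2 = 6210.0 m

6210.0 m


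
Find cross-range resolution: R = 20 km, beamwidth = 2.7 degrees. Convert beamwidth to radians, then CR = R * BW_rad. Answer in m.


BW_rad = 0.04712389
CR = 20000 * 0.04712389 = 942.5 m

942.5 m


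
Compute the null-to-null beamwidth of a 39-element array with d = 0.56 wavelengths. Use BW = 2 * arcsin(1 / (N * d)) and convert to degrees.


1/(N*d) = 1/(39*0.56) = 0.045788
BW = 2*arcsin(0.045788) = 5.2 degrees

5.2 degrees


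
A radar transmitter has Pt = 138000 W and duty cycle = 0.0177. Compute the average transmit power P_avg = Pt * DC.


P_avg = 138000 * 0.0177 = 2442.6 W

2442.6 W


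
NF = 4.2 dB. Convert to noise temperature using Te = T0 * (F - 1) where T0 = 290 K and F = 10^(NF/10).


NF_lin = 10^(4.2/10) = 2.630268
Te = 290 * (2.630268 - 1) = 472.8 K

472.8 K


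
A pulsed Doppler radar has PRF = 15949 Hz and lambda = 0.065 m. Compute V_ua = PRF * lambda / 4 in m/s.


V_ua = 15949 * 0.065 / 4 = 259.2 m/s

259.2 m/s


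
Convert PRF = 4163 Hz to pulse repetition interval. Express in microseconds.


PRI = 1/4163 = 0.0002402114 s = 240.2 us

240.2 us


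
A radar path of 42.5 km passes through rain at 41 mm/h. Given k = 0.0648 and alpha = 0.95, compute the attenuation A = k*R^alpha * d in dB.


gamma = 0.0648 * 41^0.95 = 2.20658 dB/km
A = 2.20658 * 42.5 = 93.78 dB

93.78 dB


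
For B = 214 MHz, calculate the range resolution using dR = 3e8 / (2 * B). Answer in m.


dR = 3e8 / (2 * 214000000.0) = 0.7 m

0.7 m


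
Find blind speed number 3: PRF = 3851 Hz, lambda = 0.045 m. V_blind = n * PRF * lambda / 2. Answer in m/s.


V_blind = 3 * 3851 * 0.045 / 2 = 259.9 m/s

259.9 m/s


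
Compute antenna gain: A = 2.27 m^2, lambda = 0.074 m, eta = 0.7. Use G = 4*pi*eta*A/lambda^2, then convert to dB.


G_linear = 4*pi*0.7*2.27/0.074^2 = 3646.45
G_dB = 10*log10(3646.45) = 35.6 dB

35.6 dB


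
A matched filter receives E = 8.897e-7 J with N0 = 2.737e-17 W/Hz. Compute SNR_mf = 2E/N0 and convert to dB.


SNR_lin = 2 * 8.897e-7 / 2.737e-17 = 6.501e10
SNR_dB = 10*log10(6.501e10) = 108.1 dB

108.1 dB


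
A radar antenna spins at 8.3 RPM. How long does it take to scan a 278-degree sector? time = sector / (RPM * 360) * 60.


t = 278 / (8.3 * 360) * 60 = 5.58 s

5.58 s


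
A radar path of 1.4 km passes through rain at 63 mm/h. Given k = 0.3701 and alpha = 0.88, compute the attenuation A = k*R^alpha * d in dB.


gamma = 0.3701 * 63^0.88 = 14.182042 dB/km
A = 14.182042 * 1.4 = 19.85 dB

19.85 dB


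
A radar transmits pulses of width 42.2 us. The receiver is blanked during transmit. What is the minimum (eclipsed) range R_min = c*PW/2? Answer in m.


R_min = 3e8 * 42.2e-6 / 2 = 6330.0 m

6330.0 m


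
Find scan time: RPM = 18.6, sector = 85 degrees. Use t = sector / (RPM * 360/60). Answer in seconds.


t = 85 / (18.6 * 360) * 60 = 0.76 s

0.76 s


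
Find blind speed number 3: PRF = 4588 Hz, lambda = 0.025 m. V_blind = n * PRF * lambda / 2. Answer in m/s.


V_blind = 3 * 4588 * 0.025 / 2 = 172.1 m/s

172.1 m/s


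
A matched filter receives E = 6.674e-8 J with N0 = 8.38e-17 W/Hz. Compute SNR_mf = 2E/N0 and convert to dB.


SNR_lin = 2 * 6.674e-8 / 8.38e-17 = 1.593e9
SNR_dB = 10*log10(1.593e9) = 92.0 dB

92.0 dB


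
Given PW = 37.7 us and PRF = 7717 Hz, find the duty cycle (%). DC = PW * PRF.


DC = 37.7e-6 * 7717 * 100 = 29.09%

29.09%


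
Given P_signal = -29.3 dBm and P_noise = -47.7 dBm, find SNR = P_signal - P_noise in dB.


SNR = -29.3 - (-47.7) = 18.4 dB

18.4 dB


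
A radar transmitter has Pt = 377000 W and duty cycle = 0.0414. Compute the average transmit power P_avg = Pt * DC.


P_avg = 377000 * 0.0414 = 15607.8 W

15607.8 W


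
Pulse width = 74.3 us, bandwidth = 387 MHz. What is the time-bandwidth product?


TBP = 74.3 * 387 = 28754.1

28754.1


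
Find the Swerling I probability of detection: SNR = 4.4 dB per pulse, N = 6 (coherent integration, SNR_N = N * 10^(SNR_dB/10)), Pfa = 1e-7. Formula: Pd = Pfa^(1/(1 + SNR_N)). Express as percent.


SNR_lin = 10^(4.4/10) = 2.75423
SNR_N = 6 * 2.75423 = 16.52538
1/(1 + SNR_N) = 1/17.52538 = 0.0570601
Pd = (1e-7)^0.0570601 = 0.39864
Pd = 39.9%

39.9%


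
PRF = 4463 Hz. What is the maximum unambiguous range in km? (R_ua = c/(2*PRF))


R_ua = 3e8 / (2 * 4463) = 33609.7 m = 33.6 km

33.6 km


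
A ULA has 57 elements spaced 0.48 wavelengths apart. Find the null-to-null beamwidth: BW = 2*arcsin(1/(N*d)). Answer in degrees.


1/(N*d) = 1/(57*0.48) = 0.03655
BW = 2*arcsin(0.03655) = 4.2 degrees

4.2 degrees


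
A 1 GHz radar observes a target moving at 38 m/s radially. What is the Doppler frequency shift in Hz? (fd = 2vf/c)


fd = 2 * 38 * 1000000000.0 / 3e8 = 253.3 Hz

253.3 Hz


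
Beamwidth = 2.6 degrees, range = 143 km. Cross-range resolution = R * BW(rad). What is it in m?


BW_rad = 0.045378561
CR = 143000 * 0.045378561 = 6489.1 m

6489.1 m


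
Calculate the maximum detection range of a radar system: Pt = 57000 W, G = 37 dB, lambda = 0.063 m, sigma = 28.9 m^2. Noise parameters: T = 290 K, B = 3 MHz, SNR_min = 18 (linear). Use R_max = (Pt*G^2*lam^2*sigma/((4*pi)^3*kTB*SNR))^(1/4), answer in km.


G_lin = 10^(37/10) = 5011.872336
R^4 = 57000 * 5011.872336^2 * 0.063^2 * 28.9 / ((4*pi)^3 * 1.38e-23 * 290 * 3000000.0 * 18)
R^4 = 3.8296e20 m^4
R_max = (3.8296e20)^(1/4) = 139890.5 m = 139.9 km

139.9 km


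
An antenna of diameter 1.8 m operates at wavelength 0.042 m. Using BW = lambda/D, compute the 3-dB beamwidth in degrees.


BW_rad = 0.042 / 1.8 = 0.023333
BW_deg = 1.34 degrees

1.34 degrees


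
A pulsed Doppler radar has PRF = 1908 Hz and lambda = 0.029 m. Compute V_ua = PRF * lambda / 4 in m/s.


V_ua = 1908 * 0.029 / 4 = 13.8 m/s

13.8 m/s


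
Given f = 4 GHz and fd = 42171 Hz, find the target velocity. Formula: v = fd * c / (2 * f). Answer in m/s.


v = 42171 * 3e8 / (2 * 4000000000.0) = 1581.4 m/s

1581.4 m/s


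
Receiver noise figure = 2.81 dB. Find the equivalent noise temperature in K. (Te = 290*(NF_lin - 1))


NF_lin = 10^(2.81/10) = 1.909853
Te = 290 * (1.909853 - 1) = 263.9 K

263.9 K


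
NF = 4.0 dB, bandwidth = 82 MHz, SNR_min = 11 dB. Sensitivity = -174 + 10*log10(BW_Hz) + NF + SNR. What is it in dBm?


10*log10(82000000.0) = 79.14
S = -174 + 79.14 + 4.0 + 11 = -79.9 dBm

-79.9 dBm


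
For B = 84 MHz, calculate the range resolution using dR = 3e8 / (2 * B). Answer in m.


dR = 3e8 / (2 * 84000000.0) = 1.79 m

1.79 m


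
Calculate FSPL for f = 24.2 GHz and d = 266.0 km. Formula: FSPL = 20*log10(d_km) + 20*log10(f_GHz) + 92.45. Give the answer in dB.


20*log10(266.0) = 48.5
20*log10(24.2) = 27.68
FSPL = 168.6 dB

168.6 dB


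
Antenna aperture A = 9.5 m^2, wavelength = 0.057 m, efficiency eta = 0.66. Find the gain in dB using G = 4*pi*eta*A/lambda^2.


G_linear = 4*pi*0.66*9.5/0.057^2 = 24250.89
G_dB = 10*log10(24250.89) = 43.8 dB

43.8 dB


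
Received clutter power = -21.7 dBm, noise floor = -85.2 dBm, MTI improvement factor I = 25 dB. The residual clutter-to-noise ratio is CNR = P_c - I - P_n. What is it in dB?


CNR = -21.7 - 25 - (-85.2) = 38.5 dB

38.5 dB


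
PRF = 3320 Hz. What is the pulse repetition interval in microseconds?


PRI = 1/3320 = 0.0003012048 s = 301.2 us

301.2 us


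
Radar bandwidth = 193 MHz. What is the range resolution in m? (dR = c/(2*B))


dR = 3e8 / (2 * 193000000.0) = 0.78 m

0.78 m


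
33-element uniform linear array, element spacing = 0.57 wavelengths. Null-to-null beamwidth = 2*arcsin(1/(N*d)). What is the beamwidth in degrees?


1/(N*d) = 1/(33*0.57) = 0.053163
BW = 2*arcsin(0.053163) = 6.1 degrees

6.1 degrees


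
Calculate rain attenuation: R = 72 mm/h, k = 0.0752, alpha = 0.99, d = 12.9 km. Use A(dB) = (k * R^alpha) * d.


gamma = 0.0752 * 72^0.99 = 5.187726 dB/km
A = 5.187726 * 12.9 = 66.92 dB

66.92 dB


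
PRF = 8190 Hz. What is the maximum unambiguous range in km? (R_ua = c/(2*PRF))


R_ua = 3e8 / (2 * 8190) = 18315.0 m = 18.3 km

18.3 km


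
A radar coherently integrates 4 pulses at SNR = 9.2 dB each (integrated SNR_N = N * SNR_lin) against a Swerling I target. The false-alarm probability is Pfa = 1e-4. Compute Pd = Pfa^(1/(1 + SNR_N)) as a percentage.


SNR_lin = 10^(9.2/10) = 8.31764
SNR_N = 4 * 8.31764 = 33.27056
1/(1 + SNR_N) = 1/34.27056 = 0.0291796
Pd = (1e-4)^0.0291796 = 0.76433
Pd = 76.4%

76.4%


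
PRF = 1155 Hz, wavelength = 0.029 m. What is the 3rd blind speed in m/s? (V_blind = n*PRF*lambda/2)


V_blind = 3 * 1155 * 0.029 / 2 = 50.2 m/s

50.2 m/s


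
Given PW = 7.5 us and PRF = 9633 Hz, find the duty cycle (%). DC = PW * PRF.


DC = 7.5e-6 * 9633 * 100 = 7.22%

7.22%


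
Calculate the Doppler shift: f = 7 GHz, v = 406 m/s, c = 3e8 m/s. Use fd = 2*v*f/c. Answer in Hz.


fd = 2 * 406 * 7000000000.0 / 3e8 = 18946.7 Hz

18946.7 Hz


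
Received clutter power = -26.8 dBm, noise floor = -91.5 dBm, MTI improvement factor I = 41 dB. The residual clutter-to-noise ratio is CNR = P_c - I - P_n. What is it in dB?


CNR = -26.8 - 41 - (-91.5) = 23.7 dB

23.7 dB


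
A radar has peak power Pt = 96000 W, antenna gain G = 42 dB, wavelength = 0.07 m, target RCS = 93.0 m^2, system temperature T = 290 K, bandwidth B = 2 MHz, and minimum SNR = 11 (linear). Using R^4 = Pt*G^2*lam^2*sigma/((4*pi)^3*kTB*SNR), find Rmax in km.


G_lin = 10^(42/10) = 15848.931925
R^4 = 96000 * 15848.931925^2 * 0.07^2 * 93.0 / ((4*pi)^3 * 1.38e-23 * 290 * 2000000.0 * 11)
R^4 = 6.28957e22 m^4
R_max = (6.28957e22)^(1/4) = 500789.5 m = 500.8 km

500.8 km


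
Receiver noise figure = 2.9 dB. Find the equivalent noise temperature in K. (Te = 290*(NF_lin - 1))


NF_lin = 10^(2.9/10) = 1.949845
Te = 290 * (1.949845 - 1) = 275.5 K

275.5 K


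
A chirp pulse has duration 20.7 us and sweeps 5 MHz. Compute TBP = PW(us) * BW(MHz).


TBP = 20.7 * 5 = 103.5

103.5


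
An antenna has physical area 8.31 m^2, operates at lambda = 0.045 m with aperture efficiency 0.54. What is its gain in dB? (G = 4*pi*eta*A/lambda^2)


G_linear = 4*pi*0.54*8.31/0.045^2 = 27847.08
G_dB = 10*log10(27847.08) = 44.4 dB

44.4 dB


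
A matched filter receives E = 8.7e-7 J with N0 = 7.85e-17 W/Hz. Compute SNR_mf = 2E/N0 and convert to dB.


SNR_lin = 2 * 8.7e-7 / 7.85e-17 = 2.217e10
SNR_dB = 10*log10(2.217e10) = 103.5 dB

103.5 dB


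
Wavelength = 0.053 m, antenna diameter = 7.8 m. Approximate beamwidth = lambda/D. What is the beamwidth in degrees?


BW_rad = 0.053 / 7.8 = 0.006795
BW_deg = 0.39 degrees

0.39 degrees


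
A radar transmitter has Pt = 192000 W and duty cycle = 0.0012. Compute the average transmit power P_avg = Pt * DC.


P_avg = 192000 * 0.0012 = 230.4 W

230.4 W


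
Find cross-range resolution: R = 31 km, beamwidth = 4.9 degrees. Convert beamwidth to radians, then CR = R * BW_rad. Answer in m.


BW_rad = 0.085521133
CR = 31000 * 0.085521133 = 2651.2 m

2651.2 m


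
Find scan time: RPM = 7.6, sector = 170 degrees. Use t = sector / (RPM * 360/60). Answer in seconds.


t = 170 / (7.6 * 360) * 60 = 3.73 s

3.73 s


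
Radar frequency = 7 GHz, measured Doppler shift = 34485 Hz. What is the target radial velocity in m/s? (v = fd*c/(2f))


v = 34485 * 3e8 / (2 * 7000000000.0) = 739.0 m/s

739.0 m/s


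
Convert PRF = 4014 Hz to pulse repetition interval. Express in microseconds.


PRI = 1/4014 = 0.0002491281 s = 249.1 us

249.1 us


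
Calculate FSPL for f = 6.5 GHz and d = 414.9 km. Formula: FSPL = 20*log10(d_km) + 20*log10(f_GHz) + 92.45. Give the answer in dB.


20*log10(414.9) = 52.36
20*log10(6.5) = 16.26
FSPL = 161.1 dB

161.1 dB


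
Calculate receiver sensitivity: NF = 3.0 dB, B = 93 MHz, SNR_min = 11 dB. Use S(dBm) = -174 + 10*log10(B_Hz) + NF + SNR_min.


10*log10(93000000.0) = 79.68
S = -174 + 79.68 + 3.0 + 11 = -80.3 dBm

-80.3 dBm


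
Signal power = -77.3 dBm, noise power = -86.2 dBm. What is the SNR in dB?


SNR = -77.3 - (-86.2) = 8.9 dB

8.9 dB


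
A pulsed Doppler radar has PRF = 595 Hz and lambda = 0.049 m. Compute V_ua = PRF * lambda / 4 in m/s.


V_ua = 595 * 0.049 / 4 = 7.3 m/s

7.3 m/s


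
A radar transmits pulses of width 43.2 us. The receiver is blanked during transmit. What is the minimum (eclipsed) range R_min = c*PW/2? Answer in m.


R_min = 3e8 * 43.2e-6 / 2 = 6480.0 m

6480.0 m


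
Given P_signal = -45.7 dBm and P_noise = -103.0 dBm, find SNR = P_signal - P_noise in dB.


SNR = -45.7 - (-103.0) = 57.3 dB

57.3 dB


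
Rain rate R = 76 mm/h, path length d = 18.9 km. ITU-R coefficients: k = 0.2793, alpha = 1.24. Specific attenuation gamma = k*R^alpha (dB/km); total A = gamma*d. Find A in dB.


gamma = 0.2793 * 76^1.24 = 60.017761 dB/km
A = 60.017761 * 18.9 = 1134.34 dB

1134.34 dB


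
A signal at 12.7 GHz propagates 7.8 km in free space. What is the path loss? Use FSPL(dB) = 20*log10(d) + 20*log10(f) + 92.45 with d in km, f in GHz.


20*log10(7.8) = 17.84
20*log10(12.7) = 22.08
FSPL = 132.4 dB

132.4 dB


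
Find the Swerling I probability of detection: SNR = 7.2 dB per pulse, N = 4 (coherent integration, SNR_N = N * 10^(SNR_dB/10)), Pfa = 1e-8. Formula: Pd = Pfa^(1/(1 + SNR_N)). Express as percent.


SNR_lin = 10^(7.2/10) = 5.24807
SNR_N = 4 * 5.24807 = 20.99228
1/(1 + SNR_N) = 1/21.99228 = 0.0454705
Pd = (1e-8)^0.0454705 = 0.43275
Pd = 43.3%

43.3%


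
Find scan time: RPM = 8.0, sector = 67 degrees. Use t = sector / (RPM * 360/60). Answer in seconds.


t = 67 / (8.0 * 360) * 60 = 1.4 s

1.4 s


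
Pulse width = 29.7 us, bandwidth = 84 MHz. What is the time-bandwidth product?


TBP = 29.7 * 84 = 2494.8

2494.8


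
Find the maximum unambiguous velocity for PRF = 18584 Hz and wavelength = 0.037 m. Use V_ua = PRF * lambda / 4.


V_ua = 18584 * 0.037 / 4 = 171.9 m/s

171.9 m/s


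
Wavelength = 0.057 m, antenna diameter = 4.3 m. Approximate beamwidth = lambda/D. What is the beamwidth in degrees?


BW_rad = 0.057 / 4.3 = 0.013256
BW_deg = 0.76 degrees

0.76 degrees


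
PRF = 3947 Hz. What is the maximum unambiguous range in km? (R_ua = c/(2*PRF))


R_ua = 3e8 / (2 * 3947) = 38003.5 m = 38.0 km

38.0 km


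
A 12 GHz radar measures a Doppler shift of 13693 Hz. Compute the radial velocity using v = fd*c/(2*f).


v = 13693 * 3e8 / (2 * 12000000000.0) = 171.2 m/s

171.2 m/s


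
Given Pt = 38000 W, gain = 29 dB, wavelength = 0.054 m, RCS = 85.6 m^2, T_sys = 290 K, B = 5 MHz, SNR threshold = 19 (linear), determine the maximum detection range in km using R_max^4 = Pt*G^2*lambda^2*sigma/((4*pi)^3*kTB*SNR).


G_lin = 10^(29/10) = 794.328235
R^4 = 38000 * 794.328235^2 * 0.054^2 * 85.6 / ((4*pi)^3 * 1.38e-23 * 290 * 5000000.0 * 19)
R^4 = 7.93258e18 m^4
R_max = (7.93258e18)^(1/4) = 53070.6 m = 53.1 km

53.1 km


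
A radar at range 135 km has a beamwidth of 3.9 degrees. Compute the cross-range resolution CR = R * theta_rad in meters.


BW_rad = 0.068067841
CR = 135000 * 0.068067841 = 9189.2 m

9189.2 m


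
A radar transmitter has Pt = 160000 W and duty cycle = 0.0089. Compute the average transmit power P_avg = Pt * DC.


P_avg = 160000 * 0.0089 = 1424.0 W

1424.0 W


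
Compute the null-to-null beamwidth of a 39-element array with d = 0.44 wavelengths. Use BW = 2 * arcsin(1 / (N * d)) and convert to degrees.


1/(N*d) = 1/(39*0.44) = 0.058275
BW = 2*arcsin(0.058275) = 6.7 degrees

6.7 degrees


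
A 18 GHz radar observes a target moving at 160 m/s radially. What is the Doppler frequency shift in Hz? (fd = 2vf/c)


fd = 2 * 160 * 18000000000.0 / 3e8 = 19200.0 Hz

19200.0 Hz


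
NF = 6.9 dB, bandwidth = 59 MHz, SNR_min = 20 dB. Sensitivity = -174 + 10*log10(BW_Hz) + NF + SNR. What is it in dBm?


10*log10(59000000.0) = 77.71
S = -174 + 77.71 + 6.9 + 20 = -69.4 dBm

-69.4 dBm


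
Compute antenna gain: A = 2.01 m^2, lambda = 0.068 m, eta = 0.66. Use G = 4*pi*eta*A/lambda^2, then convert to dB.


G_linear = 4*pi*0.66*2.01/0.068^2 = 3605.22
G_dB = 10*log10(3605.22) = 35.6 dB

35.6 dB


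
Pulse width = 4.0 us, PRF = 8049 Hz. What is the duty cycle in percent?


DC = 4.0e-6 * 8049 * 100 = 3.22%

3.22%


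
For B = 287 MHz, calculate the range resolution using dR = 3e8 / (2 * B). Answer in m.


dR = 3e8 / (2 * 287000000.0) = 0.52 m

0.52 m


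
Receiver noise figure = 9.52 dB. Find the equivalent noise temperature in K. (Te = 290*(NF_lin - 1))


NF_lin = 10^(9.52/10) = 8.953648
Te = 290 * (8.953648 - 1) = 2306.6 K

2306.6 K


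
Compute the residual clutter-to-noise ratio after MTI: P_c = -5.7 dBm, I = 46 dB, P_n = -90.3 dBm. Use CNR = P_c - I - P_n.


CNR = -5.7 - 46 - (-90.3) = 38.6 dB

38.6 dB


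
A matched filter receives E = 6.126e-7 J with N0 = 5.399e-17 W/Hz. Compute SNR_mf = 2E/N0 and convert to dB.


SNR_lin = 2 * 6.126e-7 / 5.399e-17 = 2.269e10
SNR_dB = 10*log10(2.269e10) = 103.6 dB

103.6 dB


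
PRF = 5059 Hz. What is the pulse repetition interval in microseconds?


PRI = 1/5059 = 0.0001976675 s = 197.7 us

197.7 us


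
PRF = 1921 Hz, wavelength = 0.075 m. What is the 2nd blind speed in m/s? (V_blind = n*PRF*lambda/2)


V_blind = 2 * 1921 * 0.075 / 2 = 144.1 m/s

144.1 m/s


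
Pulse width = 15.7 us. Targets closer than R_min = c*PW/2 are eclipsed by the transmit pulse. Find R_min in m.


R_min = 3e8 * 15.7e-6 / 2 = 2355.0 m

2355.0 m


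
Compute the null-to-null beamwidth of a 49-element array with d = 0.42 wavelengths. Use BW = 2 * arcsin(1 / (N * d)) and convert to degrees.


1/(N*d) = 1/(49*0.42) = 0.048591
BW = 2*arcsin(0.048591) = 5.6 degrees

5.6 degrees


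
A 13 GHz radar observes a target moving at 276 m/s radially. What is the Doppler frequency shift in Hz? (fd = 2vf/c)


fd = 2 * 276 * 13000000000.0 / 3e8 = 23920.0 Hz

23920.0 Hz


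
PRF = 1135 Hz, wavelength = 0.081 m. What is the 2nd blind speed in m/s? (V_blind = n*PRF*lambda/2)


V_blind = 2 * 1135 * 0.081 / 2 = 91.9 m/s

91.9 m/s


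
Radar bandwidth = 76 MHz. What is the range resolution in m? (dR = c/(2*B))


dR = 3e8 / (2 * 76000000.0) = 1.97 m

1.97 m


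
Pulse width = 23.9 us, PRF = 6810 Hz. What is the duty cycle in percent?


DC = 23.9e-6 * 6810 * 100 = 16.28%

16.28%


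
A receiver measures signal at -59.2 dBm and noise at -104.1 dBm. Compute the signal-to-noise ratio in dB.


SNR = -59.2 - (-104.1) = 44.9 dB

44.9 dB


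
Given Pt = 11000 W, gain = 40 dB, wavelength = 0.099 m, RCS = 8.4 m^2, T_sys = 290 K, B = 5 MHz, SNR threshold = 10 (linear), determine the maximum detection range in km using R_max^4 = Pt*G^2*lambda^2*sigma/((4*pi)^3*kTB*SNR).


G_lin = 10^(40/10) = 10000.0
R^4 = 11000 * 10000.0^2 * 0.099^2 * 8.4 / ((4*pi)^3 * 1.38e-23 * 290 * 5000000.0 * 10)
R^4 = 2.28069e20 m^4
R_max = (2.28069e20)^(1/4) = 122890.0 m = 122.9 km

122.9 km


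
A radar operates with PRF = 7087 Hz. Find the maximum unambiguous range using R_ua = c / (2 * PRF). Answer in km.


R_ua = 3e8 / (2 * 7087) = 21165.5 m = 21.2 km

21.2 km


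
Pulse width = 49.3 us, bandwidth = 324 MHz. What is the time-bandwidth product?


TBP = 49.3 * 324 = 15973.2

15973.2


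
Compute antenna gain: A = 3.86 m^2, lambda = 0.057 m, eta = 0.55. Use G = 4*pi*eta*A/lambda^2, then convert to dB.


G_linear = 4*pi*0.55*3.86/0.057^2 = 8211.27
G_dB = 10*log10(8211.27) = 39.1 dB

39.1 dB


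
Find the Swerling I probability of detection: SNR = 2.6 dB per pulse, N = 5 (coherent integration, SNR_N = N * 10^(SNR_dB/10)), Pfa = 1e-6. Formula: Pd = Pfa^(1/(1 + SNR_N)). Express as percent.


SNR_lin = 10^(2.6/10) = 1.8197
SNR_N = 5 * 1.8197 = 9.0985
1/(1 + SNR_N) = 1/10.0985 = 0.0990246
Pd = (1e-6)^0.0990246 = 0.2546
Pd = 25.5%

25.5%


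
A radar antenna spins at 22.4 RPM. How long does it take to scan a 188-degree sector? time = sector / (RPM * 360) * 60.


t = 188 / (22.4 * 360) * 60 = 1.4 s

1.4 s


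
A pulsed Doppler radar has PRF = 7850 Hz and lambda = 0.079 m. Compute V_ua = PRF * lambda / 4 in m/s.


V_ua = 7850 * 0.079 / 4 = 155.0 m/s

155.0 m/s


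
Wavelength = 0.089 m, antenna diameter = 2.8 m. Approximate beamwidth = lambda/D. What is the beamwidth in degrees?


BW_rad = 0.089 / 2.8 = 0.031786
BW_deg = 1.82 degrees

1.82 degrees


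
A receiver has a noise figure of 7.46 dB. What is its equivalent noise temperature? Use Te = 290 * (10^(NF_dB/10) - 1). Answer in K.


NF_lin = 10^(7.46/10) = 5.571857
Te = 290 * (5.571857 - 1) = 1325.8 K

1325.8 K


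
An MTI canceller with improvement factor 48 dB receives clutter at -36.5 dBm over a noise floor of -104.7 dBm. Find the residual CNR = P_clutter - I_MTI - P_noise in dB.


CNR = -36.5 - 48 - (-104.7) = 20.2 dB

20.2 dB


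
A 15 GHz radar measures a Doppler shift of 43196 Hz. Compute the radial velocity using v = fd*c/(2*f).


v = 43196 * 3e8 / (2 * 15000000000.0) = 432.0 m/s

432.0 m/s


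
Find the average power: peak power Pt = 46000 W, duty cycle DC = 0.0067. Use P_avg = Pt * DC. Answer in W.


P_avg = 46000 * 0.0067 = 308.2 W

308.2 W


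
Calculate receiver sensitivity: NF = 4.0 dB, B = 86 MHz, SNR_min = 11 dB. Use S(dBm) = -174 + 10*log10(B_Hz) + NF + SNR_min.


10*log10(86000000.0) = 79.34
S = -174 + 79.34 + 4.0 + 11 = -79.7 dBm

-79.7 dBm


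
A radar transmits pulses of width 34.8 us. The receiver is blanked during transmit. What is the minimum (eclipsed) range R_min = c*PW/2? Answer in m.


R_min = 3e8 * 34.8e-6 / 2 = 5220.0 m

5220.0 m


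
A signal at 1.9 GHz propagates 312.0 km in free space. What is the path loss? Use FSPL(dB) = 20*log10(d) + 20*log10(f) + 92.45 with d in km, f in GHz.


20*log10(312.0) = 49.88
20*log10(1.9) = 5.58
FSPL = 147.9 dB

147.9 dB


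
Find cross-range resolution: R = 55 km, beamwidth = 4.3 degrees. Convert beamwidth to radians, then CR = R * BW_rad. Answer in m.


BW_rad = 0.075049158
CR = 55000 * 0.075049158 = 4127.7 m

4127.7 m


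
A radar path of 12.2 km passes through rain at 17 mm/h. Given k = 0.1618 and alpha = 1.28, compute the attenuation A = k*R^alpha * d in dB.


gamma = 0.1618 * 17^1.28 = 6.080694 dB/km
A = 6.080694 * 12.2 = 74.18 dB

74.18 dB


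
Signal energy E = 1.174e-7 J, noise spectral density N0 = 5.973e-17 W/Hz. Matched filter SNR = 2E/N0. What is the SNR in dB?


SNR_lin = 2 * 1.174e-7 / 5.973e-17 = 3.931e9
SNR_dB = 10*log10(3.931e9) = 95.9 dB

95.9 dB


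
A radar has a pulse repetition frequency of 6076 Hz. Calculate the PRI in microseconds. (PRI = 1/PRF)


PRI = 1/6076 = 0.000164582 s = 164.6 us

164.6 us


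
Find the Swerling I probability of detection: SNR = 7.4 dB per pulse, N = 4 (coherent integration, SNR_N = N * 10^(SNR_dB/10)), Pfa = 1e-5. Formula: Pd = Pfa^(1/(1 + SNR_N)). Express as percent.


SNR_lin = 10^(7.4/10) = 5.49541
SNR_N = 4 * 5.49541 = 21.98164
1/(1 + SNR_N) = 1/22.98164 = 0.043513
Pd = (1e-5)^0.043513 = 0.60595
Pd = 60.6%

60.6%


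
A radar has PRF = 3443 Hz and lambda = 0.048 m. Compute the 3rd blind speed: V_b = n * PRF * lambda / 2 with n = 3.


V_blind = 3 * 3443 * 0.048 / 2 = 247.9 m/s

247.9 m/s


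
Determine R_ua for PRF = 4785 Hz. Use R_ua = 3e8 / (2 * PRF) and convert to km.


R_ua = 3e8 / (2 * 4785) = 31348.0 m = 31.3 km

31.3 km


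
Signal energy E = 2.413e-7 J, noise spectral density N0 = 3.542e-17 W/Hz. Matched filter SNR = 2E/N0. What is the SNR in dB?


SNR_lin = 2 * 2.413e-7 / 3.542e-17 = 1.363e10
SNR_dB = 10*log10(1.363e10) = 101.3 dB

101.3 dB


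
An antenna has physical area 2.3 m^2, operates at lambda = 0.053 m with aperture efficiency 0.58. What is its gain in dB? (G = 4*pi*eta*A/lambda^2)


G_linear = 4*pi*0.58*2.3/0.053^2 = 5967.8
G_dB = 10*log10(5967.8) = 37.8 dB

37.8 dB


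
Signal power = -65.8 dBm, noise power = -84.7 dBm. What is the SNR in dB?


SNR = -65.8 - (-84.7) = 18.9 dB

18.9 dB


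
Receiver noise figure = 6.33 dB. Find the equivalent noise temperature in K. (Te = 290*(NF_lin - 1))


NF_lin = 10^(6.33/10) = 4.295364
Te = 290 * (4.295364 - 1) = 955.7 K

955.7 K


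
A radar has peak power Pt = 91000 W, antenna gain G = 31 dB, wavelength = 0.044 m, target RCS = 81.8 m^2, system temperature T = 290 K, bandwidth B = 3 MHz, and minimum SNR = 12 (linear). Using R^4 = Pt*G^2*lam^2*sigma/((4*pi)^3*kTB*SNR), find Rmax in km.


G_lin = 10^(31/10) = 1258.925412
R^4 = 91000 * 1258.925412^2 * 0.044^2 * 81.8 / ((4*pi)^3 * 1.38e-23 * 290 * 3000000.0 * 12)
R^4 = 7.98897e19 m^4
R_max = (7.98897e19)^(1/4) = 94541.5 m = 94.5 km

94.5 km


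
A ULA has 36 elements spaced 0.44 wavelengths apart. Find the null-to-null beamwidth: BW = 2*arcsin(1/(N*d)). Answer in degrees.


1/(N*d) = 1/(36*0.44) = 0.063131
BW = 2*arcsin(0.063131) = 7.2 degrees

7.2 degrees


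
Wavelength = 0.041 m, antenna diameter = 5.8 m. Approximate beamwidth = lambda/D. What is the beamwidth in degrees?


BW_rad = 0.041 / 5.8 = 0.007069
BW_deg = 0.41 degrees

0.41 degrees


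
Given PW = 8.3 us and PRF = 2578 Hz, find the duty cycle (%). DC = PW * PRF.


DC = 8.3e-6 * 2578 * 100 = 2.14%

2.14%


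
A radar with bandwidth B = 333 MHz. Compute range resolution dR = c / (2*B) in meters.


dR = 3e8 / (2 * 333000000.0) = 0.45 m

0.45 m


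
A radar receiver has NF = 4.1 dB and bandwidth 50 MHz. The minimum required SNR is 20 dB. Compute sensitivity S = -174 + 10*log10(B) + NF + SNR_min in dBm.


10*log10(50000000.0) = 76.99
S = -174 + 76.99 + 4.1 + 20 = -72.9 dBm

-72.9 dBm


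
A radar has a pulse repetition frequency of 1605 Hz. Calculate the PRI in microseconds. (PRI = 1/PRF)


PRI = 1/1605 = 0.000623053 s = 623.1 us

623.1 us


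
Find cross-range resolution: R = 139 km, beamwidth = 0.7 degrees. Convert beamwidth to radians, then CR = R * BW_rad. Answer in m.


BW_rad = 0.012217305
CR = 139000 * 0.012217305 = 1698.2 m

1698.2 m


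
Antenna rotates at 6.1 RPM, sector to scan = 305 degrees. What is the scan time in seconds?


t = 305 / (6.1 * 360) * 60 = 8.33 s

8.33 s


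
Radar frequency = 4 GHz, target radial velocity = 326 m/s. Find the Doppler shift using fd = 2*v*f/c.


fd = 2 * 326 * 4000000000.0 / 3e8 = 8693.3 Hz

8693.3 Hz


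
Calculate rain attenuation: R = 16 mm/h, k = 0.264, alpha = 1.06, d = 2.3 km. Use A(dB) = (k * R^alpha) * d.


gamma = 0.264 * 16^1.06 = 4.988513 dB/km
A = 4.988513 * 2.3 = 11.47 dB

11.47 dB
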